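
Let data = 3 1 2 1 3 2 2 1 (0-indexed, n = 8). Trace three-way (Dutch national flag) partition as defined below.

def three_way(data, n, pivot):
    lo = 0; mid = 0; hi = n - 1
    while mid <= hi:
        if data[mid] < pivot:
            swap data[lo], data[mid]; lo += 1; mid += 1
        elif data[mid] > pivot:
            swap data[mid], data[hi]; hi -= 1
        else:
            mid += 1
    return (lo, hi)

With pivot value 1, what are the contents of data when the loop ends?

lo=0 mid=0 hi=7
3>1: swap(0,7), hi=6 ⇒ 1 1 2 1 3 2 2 3
1=1: mid=1
1=1: mid=2
2>1: swap(2,6), hi=5 ⇒ 1 1 2 1 3 2 2 3
2>1: swap(2,5), hi=4 ⇒ 1 1 2 1 3 2 2 3
2>1: swap(2,4), hi=3 ⇒ 1 1 3 1 2 2 2 3
3>1: swap(2,3), hi=2 ⇒ 1 1 1 3 2 2 2 3
1=1: mid=3
done. lo=0 hi=2; data=1 1 1 3 2 2 2 3

1 1 1 3 2 2 2 3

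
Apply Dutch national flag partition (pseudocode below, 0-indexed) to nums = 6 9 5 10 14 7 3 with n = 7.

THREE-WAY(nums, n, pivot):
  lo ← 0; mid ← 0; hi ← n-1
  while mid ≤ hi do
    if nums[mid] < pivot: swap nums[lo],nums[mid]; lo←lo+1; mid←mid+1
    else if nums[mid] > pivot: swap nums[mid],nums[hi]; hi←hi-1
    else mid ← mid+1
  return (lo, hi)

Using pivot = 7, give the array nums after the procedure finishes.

6 3 5 7 14 10 9

pivot = 7; lo=0, mid=0, hi=6
nums[mid]=6<7: swap nums[0],nums[0]; lo=1,mid=1 → 6 9 5 10 14 7 3
nums[mid]=9>7: swap nums[1],nums[6]; hi=5 → 6 3 5 10 14 7 9
nums[mid]=3<7: swap nums[1],nums[1]; lo=2,mid=2 → 6 3 5 10 14 7 9
nums[mid]=5<7: swap nums[2],nums[2]; lo=3,mid=3 → 6 3 5 10 14 7 9
nums[mid]=10>7: swap nums[3],nums[5]; hi=4 → 6 3 5 7 14 10 9
nums[mid]=7=7: mid=4
nums[mid]=14>7: swap nums[4],nums[4]; hi=3 → 6 3 5 7 14 10 9
end: lo=3, hi=3; nums = 6 3 5 7 14 10 9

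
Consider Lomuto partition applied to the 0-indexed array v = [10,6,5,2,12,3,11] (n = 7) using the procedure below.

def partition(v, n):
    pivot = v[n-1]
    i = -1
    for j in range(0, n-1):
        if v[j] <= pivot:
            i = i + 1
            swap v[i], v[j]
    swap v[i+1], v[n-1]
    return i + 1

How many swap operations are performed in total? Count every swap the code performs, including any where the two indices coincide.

6

pivot = v[6] = 11; i = -1
j=0: v[0]=10 ≤ 11 → i=0, swap v[0],v[0] (no change) → [10,6,5,2,12,3,11]
j=1: v[1]=6 ≤ 11 → i=1, swap v[1],v[1] (no change) → [10,6,5,2,12,3,11]
j=2: v[2]=5 ≤ 11 → i=2, swap v[2],v[2] (no change) → [10,6,5,2,12,3,11]
j=3: v[3]=2 ≤ 11 → i=3, swap v[3],v[3] (no change) → [10,6,5,2,12,3,11]
j=4: v[4]=12 > 11 → no swap
j=5: v[5]=3 ≤ 11 → i=4, swap v[4],v[5] → [10,6,5,2,3,12,11]
final swap v[5],v[6] → [10,6,5,2,3,11,12]; return 5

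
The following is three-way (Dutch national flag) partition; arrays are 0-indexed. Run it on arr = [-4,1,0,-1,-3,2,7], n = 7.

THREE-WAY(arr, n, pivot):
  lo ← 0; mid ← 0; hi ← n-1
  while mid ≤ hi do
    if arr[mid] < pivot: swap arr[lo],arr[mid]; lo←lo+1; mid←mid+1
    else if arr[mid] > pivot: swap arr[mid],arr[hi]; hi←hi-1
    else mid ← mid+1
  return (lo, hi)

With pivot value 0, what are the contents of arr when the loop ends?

[-4,-3,-1,0,2,7,1]

pivot = 0; lo=0, mid=0, hi=6
arr[mid]=-4<0: swap arr[0],arr[0]; lo=1,mid=1 → [-4,1,0,-1,-3,2,7]
arr[mid]=1>0: swap arr[1],arr[6]; hi=5 → [-4,7,0,-1,-3,2,1]
arr[mid]=7>0: swap arr[1],arr[5]; hi=4 → [-4,2,0,-1,-3,7,1]
arr[mid]=2>0: swap arr[1],arr[4]; hi=3 → [-4,-3,0,-1,2,7,1]
arr[mid]=-3<0: swap arr[1],arr[1]; lo=2,mid=2 → [-4,-3,0,-1,2,7,1]
arr[mid]=0=0: mid=3
arr[mid]=-1<0: swap arr[2],arr[3]; lo=3,mid=4 → [-4,-3,-1,0,2,7,1]
end: lo=3, hi=3; arr = [-4,-3,-1,0,2,7,1]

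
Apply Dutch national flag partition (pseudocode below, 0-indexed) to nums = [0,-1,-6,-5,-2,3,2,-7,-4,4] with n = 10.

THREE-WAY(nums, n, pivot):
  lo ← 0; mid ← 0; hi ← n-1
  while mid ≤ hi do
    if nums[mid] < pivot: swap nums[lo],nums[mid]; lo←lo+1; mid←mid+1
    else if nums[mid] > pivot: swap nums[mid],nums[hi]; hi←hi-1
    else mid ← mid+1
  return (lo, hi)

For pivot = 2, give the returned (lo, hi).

(7, 7)

lo=0 mid=0 hi=9
0<2: swap(0,0), lo=1 mid=1 ⇒ [0,-1,-6,-5,-2,3,2,-7,-4,4]
-1<2: swap(1,1), lo=2 mid=2 ⇒ [0,-1,-6,-5,-2,3,2,-7,-4,4]
-6<2: swap(2,2), lo=3 mid=3 ⇒ [0,-1,-6,-5,-2,3,2,-7,-4,4]
-5<2: swap(3,3), lo=4 mid=4 ⇒ [0,-1,-6,-5,-2,3,2,-7,-4,4]
-2<2: swap(4,4), lo=5 mid=5 ⇒ [0,-1,-6,-5,-2,3,2,-7,-4,4]
3>2: swap(5,9), hi=8 ⇒ [0,-1,-6,-5,-2,4,2,-7,-4,3]
4>2: swap(5,8), hi=7 ⇒ [0,-1,-6,-5,-2,-4,2,-7,4,3]
-4<2: swap(5,5), lo=6 mid=6 ⇒ [0,-1,-6,-5,-2,-4,2,-7,4,3]
2=2: mid=7
-7<2: swap(6,7), lo=7 mid=8 ⇒ [0,-1,-6,-5,-2,-4,-7,2,4,3]
done. lo=7 hi=7; nums=[0,-1,-6,-5,-2,-4,-7,2,4,3]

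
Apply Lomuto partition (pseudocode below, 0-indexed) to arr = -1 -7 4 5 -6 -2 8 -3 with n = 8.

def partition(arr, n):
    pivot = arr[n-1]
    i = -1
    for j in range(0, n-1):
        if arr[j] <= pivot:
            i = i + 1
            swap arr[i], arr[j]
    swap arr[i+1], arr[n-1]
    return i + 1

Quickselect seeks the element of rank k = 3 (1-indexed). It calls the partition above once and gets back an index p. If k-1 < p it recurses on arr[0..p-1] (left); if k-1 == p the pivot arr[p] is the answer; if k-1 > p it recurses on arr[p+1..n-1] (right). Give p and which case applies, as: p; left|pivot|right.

2; pivot

pivot=-3, i=-1
j=0: -1>-3, skip
j=1: -7≤-3, i=0, swap(0,1) ⇒ -7 -1 4 5 -6 -2 8 -3
j=2: 4>-3, skip
j=3: 5>-3, skip
j=4: -6≤-3, i=1, swap(1,4) ⇒ -7 -6 4 5 -1 -2 8 -3
j=5: -2>-3, skip
j=6: 8>-3, skip
swap(2,7) ⇒ -7 -6 -3 5 -1 -2 8 4; return 2
p = 2; k-1 = 2 == 2 ⇒ pivot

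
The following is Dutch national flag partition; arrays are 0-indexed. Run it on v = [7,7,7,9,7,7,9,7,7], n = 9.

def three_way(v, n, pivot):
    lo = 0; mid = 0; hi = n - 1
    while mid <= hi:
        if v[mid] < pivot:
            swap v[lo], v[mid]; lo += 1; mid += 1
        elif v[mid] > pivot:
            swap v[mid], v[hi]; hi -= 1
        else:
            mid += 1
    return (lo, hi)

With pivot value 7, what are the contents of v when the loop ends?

[7,7,7,7,7,7,7,9,9]

pivot = 7; lo=0, mid=0, hi=8
v[mid]=7=7: mid=1
v[mid]=7=7: mid=2
v[mid]=7=7: mid=3
v[mid]=9>7: swap v[3],v[8]; hi=7 → [7,7,7,7,7,7,9,7,9]
v[mid]=7=7: mid=4
v[mid]=7=7: mid=5
v[mid]=7=7: mid=6
v[mid]=9>7: swap v[6],v[7]; hi=6 → [7,7,7,7,7,7,7,9,9]
v[mid]=7=7: mid=7
end: lo=0, hi=6; v = [7,7,7,7,7,7,7,9,9]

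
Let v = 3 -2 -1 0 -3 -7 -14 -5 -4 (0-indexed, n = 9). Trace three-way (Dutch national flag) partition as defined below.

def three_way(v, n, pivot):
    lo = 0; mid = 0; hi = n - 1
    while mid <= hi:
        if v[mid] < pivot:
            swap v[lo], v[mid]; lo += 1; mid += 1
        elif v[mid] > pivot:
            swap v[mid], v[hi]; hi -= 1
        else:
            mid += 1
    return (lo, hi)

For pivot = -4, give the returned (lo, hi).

(3, 3)

lo=0 mid=0 hi=8
3>-4: swap(0,8), hi=7 ⇒ -4 -2 -1 0 -3 -7 -14 -5 3
-4=-4: mid=1
-2>-4: swap(1,7), hi=6 ⇒ -4 -5 -1 0 -3 -7 -14 -2 3
-5<-4: swap(0,1), lo=1 mid=2 ⇒ -5 -4 -1 0 -3 -7 -14 -2 3
-1>-4: swap(2,6), hi=5 ⇒ -5 -4 -14 0 -3 -7 -1 -2 3
-14<-4: swap(1,2), lo=2 mid=3 ⇒ -5 -14 -4 0 -3 -7 -1 -2 3
0>-4: swap(3,5), hi=4 ⇒ -5 -14 -4 -7 -3 0 -1 -2 3
-7<-4: swap(2,3), lo=3 mid=4 ⇒ -5 -14 -7 -4 -3 0 -1 -2 3
-3>-4: swap(4,4), hi=3 ⇒ -5 -14 -7 -4 -3 0 -1 -2 3
done. lo=3 hi=3; v=-5 -14 -7 -4 -3 0 -1 -2 3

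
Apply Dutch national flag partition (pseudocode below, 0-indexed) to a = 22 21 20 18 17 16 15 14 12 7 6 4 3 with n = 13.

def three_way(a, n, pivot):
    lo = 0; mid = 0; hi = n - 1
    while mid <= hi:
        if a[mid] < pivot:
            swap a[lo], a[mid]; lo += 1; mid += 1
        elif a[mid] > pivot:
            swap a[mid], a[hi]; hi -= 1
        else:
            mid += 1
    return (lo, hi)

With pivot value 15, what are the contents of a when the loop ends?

3 4 6 7 12 14 15 16 17 18 20 21 22

pivot = 15; lo=0, mid=0, hi=12
a[mid]=22>15: swap a[0],a[12]; hi=11 → 3 21 20 18 17 16 15 14 12 7 6 4 22
a[mid]=3<15: swap a[0],a[0]; lo=1,mid=1 → 3 21 20 18 17 16 15 14 12 7 6 4 22
a[mid]=21>15: swap a[1],a[11]; hi=10 → 3 4 20 18 17 16 15 14 12 7 6 21 22
a[mid]=4<15: swap a[1],a[1]; lo=2,mid=2 → 3 4 20 18 17 16 15 14 12 7 6 21 22
a[mid]=20>15: swap a[2],a[10]; hi=9 → 3 4 6 18 17 16 15 14 12 7 20 21 22
a[mid]=6<15: swap a[2],a[2]; lo=3,mid=3 → 3 4 6 18 17 16 15 14 12 7 20 21 22
a[mid]=18>15: swap a[3],a[9]; hi=8 → 3 4 6 7 17 16 15 14 12 18 20 21 22
a[mid]=7<15: swap a[3],a[3]; lo=4,mid=4 → 3 4 6 7 17 16 15 14 12 18 20 21 22
a[mid]=17>15: swap a[4],a[8]; hi=7 → 3 4 6 7 12 16 15 14 17 18 20 21 22
a[mid]=12<15: swap a[4],a[4]; lo=5,mid=5 → 3 4 6 7 12 16 15 14 17 18 20 21 22
a[mid]=16>15: swap a[5],a[7]; hi=6 → 3 4 6 7 12 14 15 16 17 18 20 21 22
a[mid]=14<15: swap a[5],a[5]; lo=6,mid=6 → 3 4 6 7 12 14 15 16 17 18 20 21 22
a[mid]=15=15: mid=7
end: lo=6, hi=6; a = 3 4 6 7 12 14 15 16 17 18 20 21 22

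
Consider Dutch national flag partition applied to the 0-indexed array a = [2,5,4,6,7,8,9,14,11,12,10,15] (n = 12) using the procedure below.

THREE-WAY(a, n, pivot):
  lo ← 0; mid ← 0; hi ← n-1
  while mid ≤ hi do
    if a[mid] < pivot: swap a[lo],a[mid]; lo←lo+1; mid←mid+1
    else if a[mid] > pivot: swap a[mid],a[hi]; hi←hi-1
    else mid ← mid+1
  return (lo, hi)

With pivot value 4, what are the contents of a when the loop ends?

pivot = 4; lo=0, mid=0, hi=11
a[mid]=2<4: swap a[0],a[0]; lo=1,mid=1 → [2,5,4,6,7,8,9,14,11,12,10,15]
a[mid]=5>4: swap a[1],a[11]; hi=10 → [2,15,4,6,7,8,9,14,11,12,10,5]
a[mid]=15>4: swap a[1],a[10]; hi=9 → [2,10,4,6,7,8,9,14,11,12,15,5]
a[mid]=10>4: swap a[1],a[9]; hi=8 → [2,12,4,6,7,8,9,14,11,10,15,5]
a[mid]=12>4: swap a[1],a[8]; hi=7 → [2,11,4,6,7,8,9,14,12,10,15,5]
a[mid]=11>4: swap a[1],a[7]; hi=6 → [2,14,4,6,7,8,9,11,12,10,15,5]
a[mid]=14>4: swap a[1],a[6]; hi=5 → [2,9,4,6,7,8,14,11,12,10,15,5]
a[mid]=9>4: swap a[1],a[5]; hi=4 → [2,8,4,6,7,9,14,11,12,10,15,5]
a[mid]=8>4: swap a[1],a[4]; hi=3 → [2,7,4,6,8,9,14,11,12,10,15,5]
a[mid]=7>4: swap a[1],a[3]; hi=2 → [2,6,4,7,8,9,14,11,12,10,15,5]
a[mid]=6>4: swap a[1],a[2]; hi=1 → [2,4,6,7,8,9,14,11,12,10,15,5]
a[mid]=4=4: mid=2
end: lo=1, hi=1; a = [2,4,6,7,8,9,14,11,12,10,15,5]

[2,4,6,7,8,9,14,11,12,10,15,5]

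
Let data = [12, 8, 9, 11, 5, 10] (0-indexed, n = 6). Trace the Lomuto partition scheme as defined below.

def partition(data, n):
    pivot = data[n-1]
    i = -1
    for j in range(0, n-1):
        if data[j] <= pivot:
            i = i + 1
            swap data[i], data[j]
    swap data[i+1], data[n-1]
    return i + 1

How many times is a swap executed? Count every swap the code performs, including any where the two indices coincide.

4

pivot = data[5] = 10; i = -1
j=0: data[0]=12 > 10 → no swap
j=1: data[1]=8 ≤ 10 → i=0, swap data[0],data[1] → [8, 12, 9, 11, 5, 10]
j=2: data[2]=9 ≤ 10 → i=1, swap data[1],data[2] → [8, 9, 12, 11, 5, 10]
j=3: data[3]=11 > 10 → no swap
j=4: data[4]=5 ≤ 10 → i=2, swap data[2],data[4] → [8, 9, 5, 11, 12, 10]
final swap data[3],data[5] → [8, 9, 5, 10, 12, 11]; return 3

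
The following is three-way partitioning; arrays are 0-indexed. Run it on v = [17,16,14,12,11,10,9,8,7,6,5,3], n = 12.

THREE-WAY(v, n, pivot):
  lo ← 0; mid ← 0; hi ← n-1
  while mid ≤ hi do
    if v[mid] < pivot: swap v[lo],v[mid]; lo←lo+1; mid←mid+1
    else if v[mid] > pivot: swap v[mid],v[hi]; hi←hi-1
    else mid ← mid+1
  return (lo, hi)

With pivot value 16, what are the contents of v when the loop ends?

pivot = 16; lo=0, mid=0, hi=11
v[mid]=17>16: swap v[0],v[11]; hi=10 → [3,16,14,12,11,10,9,8,7,6,5,17]
v[mid]=3<16: swap v[0],v[0]; lo=1,mid=1 → [3,16,14,12,11,10,9,8,7,6,5,17]
v[mid]=16=16: mid=2
v[mid]=14<16: swap v[1],v[2]; lo=2,mid=3 → [3,14,16,12,11,10,9,8,7,6,5,17]
v[mid]=12<16: swap v[2],v[3]; lo=3,mid=4 → [3,14,12,16,11,10,9,8,7,6,5,17]
v[mid]=11<16: swap v[3],v[4]; lo=4,mid=5 → [3,14,12,11,16,10,9,8,7,6,5,17]
v[mid]=10<16: swap v[4],v[5]; lo=5,mid=6 → [3,14,12,11,10,16,9,8,7,6,5,17]
v[mid]=9<16: swap v[5],v[6]; lo=6,mid=7 → [3,14,12,11,10,9,16,8,7,6,5,17]
v[mid]=8<16: swap v[6],v[7]; lo=7,mid=8 → [3,14,12,11,10,9,8,16,7,6,5,17]
v[mid]=7<16: swap v[7],v[8]; lo=8,mid=9 → [3,14,12,11,10,9,8,7,16,6,5,17]
v[mid]=6<16: swap v[8],v[9]; lo=9,mid=10 → [3,14,12,11,10,9,8,7,6,16,5,17]
v[mid]=5<16: swap v[9],v[10]; lo=10,mid=11 → [3,14,12,11,10,9,8,7,6,5,16,17]
end: lo=10, hi=10; v = [3,14,12,11,10,9,8,7,6,5,16,17]

[3,14,12,11,10,9,8,7,6,5,16,17]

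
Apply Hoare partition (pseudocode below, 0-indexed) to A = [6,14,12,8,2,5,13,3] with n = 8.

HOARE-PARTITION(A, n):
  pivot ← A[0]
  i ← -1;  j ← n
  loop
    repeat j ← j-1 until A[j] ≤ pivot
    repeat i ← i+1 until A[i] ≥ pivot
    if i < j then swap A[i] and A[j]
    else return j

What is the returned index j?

2

pivot = A[0] = 6; i = -1, j = 8
j→7 (A[7]=3≤6), i→0 (A[0]=6≥6); i<j, swap → [3,14,12,8,2,5,13,6]
j→5 (A[5]=5≤6), i→1 (A[1]=14≥6); i<j, swap → [3,5,12,8,2,14,13,6]
j→4 (A[4]=2≤6), i→2 (A[2]=12≥6); i<j, swap → [3,5,2,8,12,14,13,6]
j→2, i→3; i≥j, return j=2. A = [3,5,2,8,12,14,13,6]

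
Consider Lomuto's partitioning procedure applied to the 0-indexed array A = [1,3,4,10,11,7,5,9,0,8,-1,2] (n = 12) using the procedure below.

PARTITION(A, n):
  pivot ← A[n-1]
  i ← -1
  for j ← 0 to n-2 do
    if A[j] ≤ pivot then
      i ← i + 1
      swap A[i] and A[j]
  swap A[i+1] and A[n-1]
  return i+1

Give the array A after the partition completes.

pivot = A[11] = 2; i = -1
j=0: A[0]=1 ≤ 2 → i=0, swap A[0],A[0] (no change) → [1,3,4,10,11,7,5,9,0,8,-1,2]
j=1: A[1]=3 > 2 → no swap
j=2: A[2]=4 > 2 → no swap
j=3: A[3]=10 > 2 → no swap
j=4: A[4]=11 > 2 → no swap
j=5: A[5]=7 > 2 → no swap
j=6: A[6]=5 > 2 → no swap
j=7: A[7]=9 > 2 → no swap
j=8: A[8]=0 ≤ 2 → i=1, swap A[1],A[8] → [1,0,4,10,11,7,5,9,3,8,-1,2]
j=9: A[9]=8 > 2 → no swap
j=10: A[10]=-1 ≤ 2 → i=2, swap A[2],A[10] → [1,0,-1,10,11,7,5,9,3,8,4,2]
final swap A[3],A[11] → [1,0,-1,2,11,7,5,9,3,8,4,10]; return 3

[1,0,-1,2,11,7,5,9,3,8,4,10]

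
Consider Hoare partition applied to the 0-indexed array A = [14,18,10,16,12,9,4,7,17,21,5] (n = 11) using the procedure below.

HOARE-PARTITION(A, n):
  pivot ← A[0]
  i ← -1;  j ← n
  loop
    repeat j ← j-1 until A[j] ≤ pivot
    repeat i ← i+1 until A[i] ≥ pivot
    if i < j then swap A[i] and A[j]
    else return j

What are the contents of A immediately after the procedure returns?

[5,7,10,4,12,9,16,18,17,21,14]

pivot=14
j stops at 10 (5), i stops at 0 (14); swap ⇒ [5,18,10,16,12,9,4,7,17,21,14]
j stops at 7 (7), i stops at 1 (18); swap ⇒ [5,7,10,16,12,9,4,18,17,21,14]
j stops at 6 (4), i stops at 3 (16); swap ⇒ [5,7,10,4,12,9,16,18,17,21,14]
j stops at 5, i stops at 6; i≥j ⇒ return 5. A=[5,7,10,4,12,9,16,18,17,21,14]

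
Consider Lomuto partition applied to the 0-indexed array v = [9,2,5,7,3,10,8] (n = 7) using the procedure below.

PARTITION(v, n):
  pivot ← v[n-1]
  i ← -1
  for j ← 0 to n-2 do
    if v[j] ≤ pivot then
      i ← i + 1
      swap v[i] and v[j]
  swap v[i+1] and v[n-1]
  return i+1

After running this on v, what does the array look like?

[2,5,7,3,8,10,9]

pivot=8, i=-1
j=0: 9>8, skip
j=1: 2≤8, i=0, swap(0,1) ⇒ [2,9,5,7,3,10,8]
j=2: 5≤8, i=1, swap(1,2) ⇒ [2,5,9,7,3,10,8]
j=3: 7≤8, i=2, swap(2,3) ⇒ [2,5,7,9,3,10,8]
j=4: 3≤8, i=3, swap(3,4) ⇒ [2,5,7,3,9,10,8]
j=5: 10>8, skip
swap(4,6) ⇒ [2,5,7,3,8,10,9]; return 4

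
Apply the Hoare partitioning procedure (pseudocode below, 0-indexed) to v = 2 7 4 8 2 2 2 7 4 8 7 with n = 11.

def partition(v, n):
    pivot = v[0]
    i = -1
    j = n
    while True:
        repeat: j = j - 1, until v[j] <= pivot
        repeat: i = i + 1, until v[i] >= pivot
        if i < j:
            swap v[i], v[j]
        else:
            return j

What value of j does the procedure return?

2

pivot=2
j stops at 6 (2), i stops at 0 (2); swap ⇒ 2 7 4 8 2 2 2 7 4 8 7
j stops at 5 (2), i stops at 1 (7); swap ⇒ 2 2 4 8 2 7 2 7 4 8 7
j stops at 4 (2), i stops at 2 (4); swap ⇒ 2 2 2 8 4 7 2 7 4 8 7
j stops at 2, i stops at 3; i≥j ⇒ return 2. v=2 2 2 8 4 7 2 7 4 8 7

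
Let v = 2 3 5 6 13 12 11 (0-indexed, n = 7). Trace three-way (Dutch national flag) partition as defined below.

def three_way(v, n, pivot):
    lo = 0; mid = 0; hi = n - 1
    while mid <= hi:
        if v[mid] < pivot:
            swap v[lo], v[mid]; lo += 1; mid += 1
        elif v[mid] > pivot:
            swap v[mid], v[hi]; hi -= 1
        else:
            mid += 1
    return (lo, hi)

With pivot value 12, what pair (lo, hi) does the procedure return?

(5, 5)

pivot = 12; lo=0, mid=0, hi=6
v[mid]=2<12: swap v[0],v[0]; lo=1,mid=1 → 2 3 5 6 13 12 11
v[mid]=3<12: swap v[1],v[1]; lo=2,mid=2 → 2 3 5 6 13 12 11
v[mid]=5<12: swap v[2],v[2]; lo=3,mid=3 → 2 3 5 6 13 12 11
v[mid]=6<12: swap v[3],v[3]; lo=4,mid=4 → 2 3 5 6 13 12 11
v[mid]=13>12: swap v[4],v[6]; hi=5 → 2 3 5 6 11 12 13
v[mid]=11<12: swap v[4],v[4]; lo=5,mid=5 → 2 3 5 6 11 12 13
v[mid]=12=12: mid=6
end: lo=5, hi=5; v = 2 3 5 6 11 12 13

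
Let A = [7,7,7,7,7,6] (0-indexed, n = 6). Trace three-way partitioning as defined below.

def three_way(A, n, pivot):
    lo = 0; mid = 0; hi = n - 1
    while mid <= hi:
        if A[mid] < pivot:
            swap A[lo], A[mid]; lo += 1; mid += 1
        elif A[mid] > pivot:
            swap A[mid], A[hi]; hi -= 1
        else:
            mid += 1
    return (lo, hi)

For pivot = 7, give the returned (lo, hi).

(1, 5)

lo=0 mid=0 hi=5
7=7: mid=1
7=7: mid=2
7=7: mid=3
7=7: mid=4
7=7: mid=5
6<7: swap(0,5), lo=1 mid=6 ⇒ [6,7,7,7,7,7]
done. lo=1 hi=5; A=[6,7,7,7,7,7]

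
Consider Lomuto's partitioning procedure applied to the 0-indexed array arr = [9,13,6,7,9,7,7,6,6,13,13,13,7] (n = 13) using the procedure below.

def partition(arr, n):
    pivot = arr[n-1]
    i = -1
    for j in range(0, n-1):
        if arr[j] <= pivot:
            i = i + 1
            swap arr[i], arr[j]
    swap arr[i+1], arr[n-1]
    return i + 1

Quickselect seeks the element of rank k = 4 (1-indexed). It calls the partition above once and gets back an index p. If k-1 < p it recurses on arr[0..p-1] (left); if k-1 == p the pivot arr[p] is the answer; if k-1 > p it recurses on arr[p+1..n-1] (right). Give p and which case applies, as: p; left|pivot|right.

6; left

pivot=7, i=-1
j=0: 9>7, skip
j=1: 13>7, skip
j=2: 6≤7, i=0, swap(0,2) ⇒ [6,13,9,7,9,7,7,6,6,13,13,13,7]
j=3: 7≤7, i=1, swap(1,3) ⇒ [6,7,9,13,9,7,7,6,6,13,13,13,7]
j=4: 9>7, skip
j=5: 7≤7, i=2, swap(2,5) ⇒ [6,7,7,13,9,9,7,6,6,13,13,13,7]
j=6: 7≤7, i=3, swap(3,6) ⇒ [6,7,7,7,9,9,13,6,6,13,13,13,7]
j=7: 6≤7, i=4, swap(4,7) ⇒ [6,7,7,7,6,9,13,9,6,13,13,13,7]
j=8: 6≤7, i=5, swap(5,8) ⇒ [6,7,7,7,6,6,13,9,9,13,13,13,7]
j=9: 13>7, skip
j=10: 13>7, skip
j=11: 13>7, skip
swap(6,12) ⇒ [6,7,7,7,6,6,7,9,9,13,13,13,13]; return 6
p = 6; k-1 = 3 < 6 ⇒ left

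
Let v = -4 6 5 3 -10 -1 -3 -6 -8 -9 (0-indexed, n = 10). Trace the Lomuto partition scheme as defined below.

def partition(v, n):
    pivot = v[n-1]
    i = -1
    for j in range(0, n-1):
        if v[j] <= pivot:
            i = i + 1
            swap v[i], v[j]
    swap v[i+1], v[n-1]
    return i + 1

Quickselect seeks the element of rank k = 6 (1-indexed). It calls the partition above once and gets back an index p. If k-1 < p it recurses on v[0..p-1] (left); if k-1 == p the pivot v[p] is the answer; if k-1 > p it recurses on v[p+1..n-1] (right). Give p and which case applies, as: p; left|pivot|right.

1; right

pivot = v[9] = -9; i = -1
j=0: v[0]=-4 > -9 → no swap
j=1: v[1]=6 > -9 → no swap
j=2: v[2]=5 > -9 → no swap
j=3: v[3]=3 > -9 → no swap
j=4: v[4]=-10 ≤ -9 → i=0, swap v[0],v[4] → -10 6 5 3 -4 -1 -3 -6 -8 -9
j=5: v[5]=-1 > -9 → no swap
j=6: v[6]=-3 > -9 → no swap
j=7: v[7]=-6 > -9 → no swap
j=8: v[8]=-8 > -9 → no swap
final swap v[1],v[9] → -10 -9 5 3 -4 -1 -3 -6 -8 6; return 1
p = 1; k-1 = 5 > 1 ⇒ right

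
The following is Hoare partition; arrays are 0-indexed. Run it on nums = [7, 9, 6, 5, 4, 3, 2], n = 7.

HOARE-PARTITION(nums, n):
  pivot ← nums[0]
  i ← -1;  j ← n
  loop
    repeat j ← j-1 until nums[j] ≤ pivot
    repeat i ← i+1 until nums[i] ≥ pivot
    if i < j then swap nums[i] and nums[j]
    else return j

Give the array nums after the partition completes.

pivot=7
j stops at 6 (2), i stops at 0 (7); swap ⇒ [2, 9, 6, 5, 4, 3, 7]
j stops at 5 (3), i stops at 1 (9); swap ⇒ [2, 3, 6, 5, 4, 9, 7]
j stops at 4, i stops at 5; i≥j ⇒ return 4. nums=[2, 3, 6, 5, 4, 9, 7]

[2, 3, 6, 5, 4, 9, 7]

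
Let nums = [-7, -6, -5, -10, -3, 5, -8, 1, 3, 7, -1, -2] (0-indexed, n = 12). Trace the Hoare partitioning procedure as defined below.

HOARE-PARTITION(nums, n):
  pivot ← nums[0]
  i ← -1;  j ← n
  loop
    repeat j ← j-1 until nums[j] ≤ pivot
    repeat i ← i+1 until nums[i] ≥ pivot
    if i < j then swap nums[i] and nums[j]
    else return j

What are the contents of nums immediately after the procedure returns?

pivot = nums[0] = -7; i = -1, j = 12
j→6 (nums[6]=-8≤-7), i→0 (nums[0]=-7≥-7); i<j, swap → [-8, -6, -5, -10, -3, 5, -7, 1, 3, 7, -1, -2]
j→3 (nums[3]=-10≤-7), i→1 (nums[1]=-6≥-7); i<j, swap → [-8, -10, -5, -6, -3, 5, -7, 1, 3, 7, -1, -2]
j→1, i→2; i≥j, return j=1. nums = [-8, -10, -5, -6, -3, 5, -7, 1, 3, 7, -1, -2]

[-8, -10, -5, -6, -3, 5, -7, 1, 3, 7, -1, -2]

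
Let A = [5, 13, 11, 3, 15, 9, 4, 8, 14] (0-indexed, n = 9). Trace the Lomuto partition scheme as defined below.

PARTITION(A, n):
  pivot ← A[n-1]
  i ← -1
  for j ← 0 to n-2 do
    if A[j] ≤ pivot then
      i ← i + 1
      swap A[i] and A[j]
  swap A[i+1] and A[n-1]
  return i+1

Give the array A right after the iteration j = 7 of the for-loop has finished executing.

pivot=14, i=-1
j=0: 5≤14, i=0, swap(0,0) ⇒ [5, 13, 11, 3, 15, 9, 4, 8, 14]
j=1: 13≤14, i=1, swap(1,1) ⇒ [5, 13, 11, 3, 15, 9, 4, 8, 14]
j=2: 11≤14, i=2, swap(2,2) ⇒ [5, 13, 11, 3, 15, 9, 4, 8, 14]
j=3: 3≤14, i=3, swap(3,3) ⇒ [5, 13, 11, 3, 15, 9, 4, 8, 14]
j=4: 15>14, skip
j=5: 9≤14, i=4, swap(4,5) ⇒ [5, 13, 11, 3, 9, 15, 4, 8, 14]
j=6: 4≤14, i=5, swap(5,6) ⇒ [5, 13, 11, 3, 9, 4, 15, 8, 14]
j=7: 8≤14, i=6, swap(6,7) ⇒ [5, 13, 11, 3, 9, 4, 8, 15, 14]
(after j=7) A = [5, 13, 11, 3, 9, 4, 8, 15, 14]

[5, 13, 11, 3, 9, 4, 8, 15, 14]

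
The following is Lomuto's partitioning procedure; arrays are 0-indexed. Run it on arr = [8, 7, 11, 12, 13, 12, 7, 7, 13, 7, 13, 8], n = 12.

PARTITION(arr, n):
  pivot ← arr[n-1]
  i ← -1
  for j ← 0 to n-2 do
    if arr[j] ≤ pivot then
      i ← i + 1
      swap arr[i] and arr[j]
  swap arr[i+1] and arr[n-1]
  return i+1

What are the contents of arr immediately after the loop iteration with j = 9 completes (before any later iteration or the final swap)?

[8, 7, 7, 7, 7, 12, 11, 12, 13, 13, 13, 8]

pivot = arr[11] = 8; i = -1
j=0: arr[0]=8 ≤ 8 → i=0, swap arr[0],arr[0] (no change) → [8, 7, 11, 12, 13, 12, 7, 7, 13, 7, 13, 8]
j=1: arr[1]=7 ≤ 8 → i=1, swap arr[1],arr[1] (no change) → [8, 7, 11, 12, 13, 12, 7, 7, 13, 7, 13, 8]
j=2: arr[2]=11 > 8 → no swap
j=3: arr[3]=12 > 8 → no swap
j=4: arr[4]=13 > 8 → no swap
j=5: arr[5]=12 > 8 → no swap
j=6: arr[6]=7 ≤ 8 → i=2, swap arr[2],arr[6] → [8, 7, 7, 12, 13, 12, 11, 7, 13, 7, 13, 8]
j=7: arr[7]=7 ≤ 8 → i=3, swap arr[3],arr[7] → [8, 7, 7, 7, 13, 12, 11, 12, 13, 7, 13, 8]
j=8: arr[8]=13 > 8 → no swap
j=9: arr[9]=7 ≤ 8 → i=4, swap arr[4],arr[9] → [8, 7, 7, 7, 7, 12, 11, 12, 13, 13, 13, 8]
(after j=9) arr = [8, 7, 7, 7, 7, 12, 11, 12, 13, 13, 13, 8]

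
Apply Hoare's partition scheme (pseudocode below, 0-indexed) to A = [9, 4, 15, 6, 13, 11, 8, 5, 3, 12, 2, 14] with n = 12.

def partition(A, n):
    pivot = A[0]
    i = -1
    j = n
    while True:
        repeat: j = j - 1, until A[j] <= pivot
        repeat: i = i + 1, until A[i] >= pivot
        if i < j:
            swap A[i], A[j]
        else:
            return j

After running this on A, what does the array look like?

[2, 4, 3, 6, 5, 8, 11, 13, 15, 12, 9, 14]

pivot=9
j stops at 10 (2), i stops at 0 (9); swap ⇒ [2, 4, 15, 6, 13, 11, 8, 5, 3, 12, 9, 14]
j stops at 8 (3), i stops at 2 (15); swap ⇒ [2, 4, 3, 6, 13, 11, 8, 5, 15, 12, 9, 14]
j stops at 7 (5), i stops at 4 (13); swap ⇒ [2, 4, 3, 6, 5, 11, 8, 13, 15, 12, 9, 14]
j stops at 6 (8), i stops at 5 (11); swap ⇒ [2, 4, 3, 6, 5, 8, 11, 13, 15, 12, 9, 14]
j stops at 5, i stops at 6; i≥j ⇒ return 5. A=[2, 4, 3, 6, 5, 8, 11, 13, 15, 12, 9, 14]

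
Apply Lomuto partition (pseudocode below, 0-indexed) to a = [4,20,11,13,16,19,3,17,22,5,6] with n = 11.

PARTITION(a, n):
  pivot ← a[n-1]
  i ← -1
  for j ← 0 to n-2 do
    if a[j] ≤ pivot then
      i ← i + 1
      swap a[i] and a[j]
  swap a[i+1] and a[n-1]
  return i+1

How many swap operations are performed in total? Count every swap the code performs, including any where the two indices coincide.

pivot = a[10] = 6; i = -1
j=0: a[0]=4 ≤ 6 → i=0, swap a[0],a[0] (no change) → [4,20,11,13,16,19,3,17,22,5,6]
j=1: a[1]=20 > 6 → no swap
j=2: a[2]=11 > 6 → no swap
j=3: a[3]=13 > 6 → no swap
j=4: a[4]=16 > 6 → no swap
j=5: a[5]=19 > 6 → no swap
j=6: a[6]=3 ≤ 6 → i=1, swap a[1],a[6] → [4,3,11,13,16,19,20,17,22,5,6]
j=7: a[7]=17 > 6 → no swap
j=8: a[8]=22 > 6 → no swap
j=9: a[9]=5 ≤ 6 → i=2, swap a[2],a[9] → [4,3,5,13,16,19,20,17,22,11,6]
final swap a[3],a[10] → [4,3,5,6,16,19,20,17,22,11,13]; return 3

4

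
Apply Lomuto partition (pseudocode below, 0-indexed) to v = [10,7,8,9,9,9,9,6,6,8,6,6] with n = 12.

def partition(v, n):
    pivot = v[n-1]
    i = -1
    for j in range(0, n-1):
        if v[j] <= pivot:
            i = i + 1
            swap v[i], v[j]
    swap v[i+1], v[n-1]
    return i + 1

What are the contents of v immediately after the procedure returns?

[6,6,6,6,9,9,9,10,7,8,8,9]

pivot = v[11] = 6; i = -1
j=0: v[0]=10 > 6 → no swap
j=1: v[1]=7 > 6 → no swap
j=2: v[2]=8 > 6 → no swap
j=3: v[3]=9 > 6 → no swap
j=4: v[4]=9 > 6 → no swap
j=5: v[5]=9 > 6 → no swap
j=6: v[6]=9 > 6 → no swap
j=7: v[7]=6 ≤ 6 → i=0, swap v[0],v[7] → [6,7,8,9,9,9,9,10,6,8,6,6]
j=8: v[8]=6 ≤ 6 → i=1, swap v[1],v[8] → [6,6,8,9,9,9,9,10,7,8,6,6]
j=9: v[9]=8 > 6 → no swap
j=10: v[10]=6 ≤ 6 → i=2, swap v[2],v[10] → [6,6,6,9,9,9,9,10,7,8,8,6]
final swap v[3],v[11] → [6,6,6,6,9,9,9,10,7,8,8,9]; return 3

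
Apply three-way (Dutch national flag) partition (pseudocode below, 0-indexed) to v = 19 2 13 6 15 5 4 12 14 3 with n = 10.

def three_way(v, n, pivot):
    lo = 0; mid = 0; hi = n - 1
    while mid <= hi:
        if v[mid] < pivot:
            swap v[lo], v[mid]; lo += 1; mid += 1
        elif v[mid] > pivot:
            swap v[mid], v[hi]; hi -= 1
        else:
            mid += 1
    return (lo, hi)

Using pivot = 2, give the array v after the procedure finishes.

lo=0 mid=0 hi=9
19>2: swap(0,9), hi=8 ⇒ 3 2 13 6 15 5 4 12 14 19
3>2: swap(0,8), hi=7 ⇒ 14 2 13 6 15 5 4 12 3 19
14>2: swap(0,7), hi=6 ⇒ 12 2 13 6 15 5 4 14 3 19
12>2: swap(0,6), hi=5 ⇒ 4 2 13 6 15 5 12 14 3 19
4>2: swap(0,5), hi=4 ⇒ 5 2 13 6 15 4 12 14 3 19
5>2: swap(0,4), hi=3 ⇒ 15 2 13 6 5 4 12 14 3 19
15>2: swap(0,3), hi=2 ⇒ 6 2 13 15 5 4 12 14 3 19
6>2: swap(0,2), hi=1 ⇒ 13 2 6 15 5 4 12 14 3 19
13>2: swap(0,1), hi=0 ⇒ 2 13 6 15 5 4 12 14 3 19
2=2: mid=1
done. lo=0 hi=0; v=2 13 6 15 5 4 12 14 3 19

2 13 6 15 5 4 12 14 3 19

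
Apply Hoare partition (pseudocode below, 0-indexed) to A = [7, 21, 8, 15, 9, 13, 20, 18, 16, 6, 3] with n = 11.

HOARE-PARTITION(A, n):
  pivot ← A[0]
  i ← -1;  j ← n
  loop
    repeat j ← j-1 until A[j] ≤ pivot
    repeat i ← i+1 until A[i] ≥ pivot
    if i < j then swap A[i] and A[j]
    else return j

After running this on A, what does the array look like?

[3, 6, 8, 15, 9, 13, 20, 18, 16, 21, 7]

pivot=7
j stops at 10 (3), i stops at 0 (7); swap ⇒ [3, 21, 8, 15, 9, 13, 20, 18, 16, 6, 7]
j stops at 9 (6), i stops at 1 (21); swap ⇒ [3, 6, 8, 15, 9, 13, 20, 18, 16, 21, 7]
j stops at 1, i stops at 2; i≥j ⇒ return 1. A=[3, 6, 8, 15, 9, 13, 20, 18, 16, 21, 7]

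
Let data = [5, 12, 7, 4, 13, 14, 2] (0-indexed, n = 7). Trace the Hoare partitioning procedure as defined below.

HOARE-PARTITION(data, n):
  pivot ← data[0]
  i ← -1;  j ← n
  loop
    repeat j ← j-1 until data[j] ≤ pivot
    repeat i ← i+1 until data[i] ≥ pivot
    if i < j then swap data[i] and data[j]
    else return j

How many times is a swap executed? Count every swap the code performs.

pivot = data[0] = 5; i = -1, j = 7
j→6 (data[6]=2≤5), i→0 (data[0]=5≥5); i<j, swap → [2, 12, 7, 4, 13, 14, 5]
j→3 (data[3]=4≤5), i→1 (data[1]=12≥5); i<j, swap → [2, 4, 7, 12, 13, 14, 5]
j→1, i→2; i≥j, return j=1. data = [2, 4, 7, 12, 13, 14, 5]

2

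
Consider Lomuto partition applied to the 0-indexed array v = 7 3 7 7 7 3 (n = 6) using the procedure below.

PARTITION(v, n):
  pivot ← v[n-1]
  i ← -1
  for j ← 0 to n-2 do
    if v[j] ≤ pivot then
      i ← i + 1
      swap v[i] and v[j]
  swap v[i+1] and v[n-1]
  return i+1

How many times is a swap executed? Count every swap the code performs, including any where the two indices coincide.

pivot=3, i=-1
j=0: 7>3, skip
j=1: 3≤3, i=0, swap(0,1) ⇒ 3 7 7 7 7 3
j=2: 7>3, skip
j=3: 7>3, skip
j=4: 7>3, skip
swap(1,5) ⇒ 3 3 7 7 7 7; return 1

2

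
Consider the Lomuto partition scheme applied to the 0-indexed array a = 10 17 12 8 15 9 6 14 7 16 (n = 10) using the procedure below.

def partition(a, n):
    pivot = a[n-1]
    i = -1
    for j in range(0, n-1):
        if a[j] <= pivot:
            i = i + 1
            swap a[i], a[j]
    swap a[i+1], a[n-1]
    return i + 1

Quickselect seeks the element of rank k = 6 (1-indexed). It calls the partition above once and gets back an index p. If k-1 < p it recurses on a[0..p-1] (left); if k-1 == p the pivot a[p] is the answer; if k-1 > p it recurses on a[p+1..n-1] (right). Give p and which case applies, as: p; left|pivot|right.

pivot = a[9] = 16; i = -1
j=0: a[0]=10 ≤ 16 → i=0, swap a[0],a[0] (no change) → 10 17 12 8 15 9 6 14 7 16
j=1: a[1]=17 > 16 → no swap
j=2: a[2]=12 ≤ 16 → i=1, swap a[1],a[2] → 10 12 17 8 15 9 6 14 7 16
j=3: a[3]=8 ≤ 16 → i=2, swap a[2],a[3] → 10 12 8 17 15 9 6 14 7 16
j=4: a[4]=15 ≤ 16 → i=3, swap a[3],a[4] → 10 12 8 15 17 9 6 14 7 16
j=5: a[5]=9 ≤ 16 → i=4, swap a[4],a[5] → 10 12 8 15 9 17 6 14 7 16
j=6: a[6]=6 ≤ 16 → i=5, swap a[5],a[6] → 10 12 8 15 9 6 17 14 7 16
j=7: a[7]=14 ≤ 16 → i=6, swap a[6],a[7] → 10 12 8 15 9 6 14 17 7 16
j=8: a[8]=7 ≤ 16 → i=7, swap a[7],a[8] → 10 12 8 15 9 6 14 7 17 16
final swap a[8],a[9] → 10 12 8 15 9 6 14 7 16 17; return 8
p = 8; k-1 = 5 < 8 ⇒ left

8; left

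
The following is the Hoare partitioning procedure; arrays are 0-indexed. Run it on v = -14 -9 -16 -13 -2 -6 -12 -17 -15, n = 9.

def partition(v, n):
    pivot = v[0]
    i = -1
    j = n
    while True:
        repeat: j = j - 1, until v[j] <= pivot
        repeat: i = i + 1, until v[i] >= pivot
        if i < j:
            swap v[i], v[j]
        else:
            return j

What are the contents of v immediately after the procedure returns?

pivot = v[0] = -14; i = -1, j = 9
j→8 (v[8]=-15≤-14), i→0 (v[0]=-14≥-14); i<j, swap → -15 -9 -16 -13 -2 -6 -12 -17 -14
j→7 (v[7]=-17≤-14), i→1 (v[1]=-9≥-14); i<j, swap → -15 -17 -16 -13 -2 -6 -12 -9 -14
j→2, i→3; i≥j, return j=2. v = -15 -17 -16 -13 -2 -6 -12 -9 -14

-15 -17 -16 -13 -2 -6 -12 -9 -14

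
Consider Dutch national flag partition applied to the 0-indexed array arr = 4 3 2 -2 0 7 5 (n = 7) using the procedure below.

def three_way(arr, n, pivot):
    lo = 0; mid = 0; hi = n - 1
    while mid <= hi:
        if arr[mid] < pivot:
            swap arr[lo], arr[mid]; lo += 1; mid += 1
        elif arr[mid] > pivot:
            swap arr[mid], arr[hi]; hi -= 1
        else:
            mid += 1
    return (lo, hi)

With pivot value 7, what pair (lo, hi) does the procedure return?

pivot = 7; lo=0, mid=0, hi=6
arr[mid]=4<7: swap arr[0],arr[0]; lo=1,mid=1 → 4 3 2 -2 0 7 5
arr[mid]=3<7: swap arr[1],arr[1]; lo=2,mid=2 → 4 3 2 -2 0 7 5
arr[mid]=2<7: swap arr[2],arr[2]; lo=3,mid=3 → 4 3 2 -2 0 7 5
arr[mid]=-2<7: swap arr[3],arr[3]; lo=4,mid=4 → 4 3 2 -2 0 7 5
arr[mid]=0<7: swap arr[4],arr[4]; lo=5,mid=5 → 4 3 2 -2 0 7 5
arr[mid]=7=7: mid=6
arr[mid]=5<7: swap arr[5],arr[6]; lo=6,mid=7 → 4 3 2 -2 0 5 7
end: lo=6, hi=6; arr = 4 3 2 -2 0 5 7

(6, 6)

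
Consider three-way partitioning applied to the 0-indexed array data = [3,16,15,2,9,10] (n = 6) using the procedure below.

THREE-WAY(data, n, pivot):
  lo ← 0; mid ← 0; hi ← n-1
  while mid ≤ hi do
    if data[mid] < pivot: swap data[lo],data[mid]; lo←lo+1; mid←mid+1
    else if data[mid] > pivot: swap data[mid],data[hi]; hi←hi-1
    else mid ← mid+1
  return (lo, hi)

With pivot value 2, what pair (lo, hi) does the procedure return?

(0, 0)

lo=0 mid=0 hi=5
3>2: swap(0,5), hi=4 ⇒ [10,16,15,2,9,3]
10>2: swap(0,4), hi=3 ⇒ [9,16,15,2,10,3]
9>2: swap(0,3), hi=2 ⇒ [2,16,15,9,10,3]
2=2: mid=1
16>2: swap(1,2), hi=1 ⇒ [2,15,16,9,10,3]
15>2: swap(1,1), hi=0 ⇒ [2,15,16,9,10,3]
done. lo=0 hi=0; data=[2,15,16,9,10,3]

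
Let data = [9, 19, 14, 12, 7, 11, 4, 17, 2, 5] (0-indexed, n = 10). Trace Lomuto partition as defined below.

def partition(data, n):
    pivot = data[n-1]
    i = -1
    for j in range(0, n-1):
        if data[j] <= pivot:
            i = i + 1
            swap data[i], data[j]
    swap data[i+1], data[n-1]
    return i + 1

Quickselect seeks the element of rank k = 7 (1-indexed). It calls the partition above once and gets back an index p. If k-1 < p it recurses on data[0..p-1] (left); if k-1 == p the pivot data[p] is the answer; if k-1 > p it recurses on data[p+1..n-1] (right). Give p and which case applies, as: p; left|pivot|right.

2; right

pivot = data[9] = 5; i = -1
j=0: data[0]=9 > 5 → no swap
j=1: data[1]=19 > 5 → no swap
j=2: data[2]=14 > 5 → no swap
j=3: data[3]=12 > 5 → no swap
j=4: data[4]=7 > 5 → no swap
j=5: data[5]=11 > 5 → no swap
j=6: data[6]=4 ≤ 5 → i=0, swap data[0],data[6] → [4, 19, 14, 12, 7, 11, 9, 17, 2, 5]
j=7: data[7]=17 > 5 → no swap
j=8: data[8]=2 ≤ 5 → i=1, swap data[1],data[8] → [4, 2, 14, 12, 7, 11, 9, 17, 19, 5]
final swap data[2],data[9] → [4, 2, 5, 12, 7, 11, 9, 17, 19, 14]; return 2
p = 2; k-1 = 6 > 2 ⇒ right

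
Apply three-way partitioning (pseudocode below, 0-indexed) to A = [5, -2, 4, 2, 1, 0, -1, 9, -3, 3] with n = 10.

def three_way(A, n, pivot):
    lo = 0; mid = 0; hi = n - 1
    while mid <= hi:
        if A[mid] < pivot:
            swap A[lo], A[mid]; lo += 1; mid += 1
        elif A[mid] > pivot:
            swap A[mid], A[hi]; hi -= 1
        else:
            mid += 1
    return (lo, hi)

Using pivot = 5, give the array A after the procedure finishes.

[-2, 4, 2, 1, 0, -1, 3, -3, 5, 9]

lo=0 mid=0 hi=9
5=5: mid=1
-2<5: swap(0,1), lo=1 mid=2 ⇒ [-2, 5, 4, 2, 1, 0, -1, 9, -3, 3]
4<5: swap(1,2), lo=2 mid=3 ⇒ [-2, 4, 5, 2, 1, 0, -1, 9, -3, 3]
2<5: swap(2,3), lo=3 mid=4 ⇒ [-2, 4, 2, 5, 1, 0, -1, 9, -3, 3]
1<5: swap(3,4), lo=4 mid=5 ⇒ [-2, 4, 2, 1, 5, 0, -1, 9, -3, 3]
0<5: swap(4,5), lo=5 mid=6 ⇒ [-2, 4, 2, 1, 0, 5, -1, 9, -3, 3]
-1<5: swap(5,6), lo=6 mid=7 ⇒ [-2, 4, 2, 1, 0, -1, 5, 9, -3, 3]
9>5: swap(7,9), hi=8 ⇒ [-2, 4, 2, 1, 0, -1, 5, 3, -3, 9]
3<5: swap(6,7), lo=7 mid=8 ⇒ [-2, 4, 2, 1, 0, -1, 3, 5, -3, 9]
-3<5: swap(7,8), lo=8 mid=9 ⇒ [-2, 4, 2, 1, 0, -1, 3, -3, 5, 9]
done. lo=8 hi=8; A=[-2, 4, 2, 1, 0, -1, 3, -3, 5, 9]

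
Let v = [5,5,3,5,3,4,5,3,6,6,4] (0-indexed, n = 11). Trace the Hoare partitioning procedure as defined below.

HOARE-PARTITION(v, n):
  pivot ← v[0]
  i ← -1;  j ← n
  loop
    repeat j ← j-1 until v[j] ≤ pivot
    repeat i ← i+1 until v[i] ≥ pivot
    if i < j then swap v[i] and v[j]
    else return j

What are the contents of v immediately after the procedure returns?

[4,3,3,5,3,4,5,5,6,6,5]

pivot=5
j stops at 10 (4), i stops at 0 (5); swap ⇒ [4,5,3,5,3,4,5,3,6,6,5]
j stops at 7 (3), i stops at 1 (5); swap ⇒ [4,3,3,5,3,4,5,5,6,6,5]
j stops at 6 (5), i stops at 3 (5); swap ⇒ [4,3,3,5,3,4,5,5,6,6,5]
j stops at 5, i stops at 6; i≥j ⇒ return 5. v=[4,3,3,5,3,4,5,5,6,6,5]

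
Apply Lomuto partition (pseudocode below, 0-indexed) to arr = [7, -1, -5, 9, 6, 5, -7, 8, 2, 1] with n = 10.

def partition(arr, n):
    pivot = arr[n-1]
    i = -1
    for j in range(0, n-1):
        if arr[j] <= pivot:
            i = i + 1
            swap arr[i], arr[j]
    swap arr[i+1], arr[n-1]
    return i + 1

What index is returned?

pivot = arr[9] = 1; i = -1
j=0: arr[0]=7 > 1 → no swap
j=1: arr[1]=-1 ≤ 1 → i=0, swap arr[0],arr[1] → [-1, 7, -5, 9, 6, 5, -7, 8, 2, 1]
j=2: arr[2]=-5 ≤ 1 → i=1, swap arr[1],arr[2] → [-1, -5, 7, 9, 6, 5, -7, 8, 2, 1]
j=3: arr[3]=9 > 1 → no swap
j=4: arr[4]=6 > 1 → no swap
j=5: arr[5]=5 > 1 → no swap
j=6: arr[6]=-7 ≤ 1 → i=2, swap arr[2],arr[6] → [-1, -5, -7, 9, 6, 5, 7, 8, 2, 1]
j=7: arr[7]=8 > 1 → no swap
j=8: arr[8]=2 > 1 → no swap
final swap arr[3],arr[9] → [-1, -5, -7, 1, 6, 5, 7, 8, 2, 9]; return 3

3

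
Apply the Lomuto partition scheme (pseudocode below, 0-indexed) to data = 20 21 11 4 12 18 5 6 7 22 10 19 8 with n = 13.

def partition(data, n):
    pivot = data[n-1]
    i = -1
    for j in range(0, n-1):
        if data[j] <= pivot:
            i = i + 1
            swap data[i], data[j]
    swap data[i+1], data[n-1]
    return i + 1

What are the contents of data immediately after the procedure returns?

pivot = data[12] = 8; i = -1
j=0: data[0]=20 > 8 → no swap
j=1: data[1]=21 > 8 → no swap
j=2: data[2]=11 > 8 → no swap
j=3: data[3]=4 ≤ 8 → i=0, swap data[0],data[3] → 4 21 11 20 12 18 5 6 7 22 10 19 8
j=4: data[4]=12 > 8 → no swap
j=5: data[5]=18 > 8 → no swap
j=6: data[6]=5 ≤ 8 → i=1, swap data[1],data[6] → 4 5 11 20 12 18 21 6 7 22 10 19 8
j=7: data[7]=6 ≤ 8 → i=2, swap data[2],data[7] → 4 5 6 20 12 18 21 11 7 22 10 19 8
j=8: data[8]=7 ≤ 8 → i=3, swap data[3],data[8] → 4 5 6 7 12 18 21 11 20 22 10 19 8
j=9: data[9]=22 > 8 → no swap
j=10: data[10]=10 > 8 → no swap
j=11: data[11]=19 > 8 → no swap
final swap data[4],data[12] → 4 5 6 7 8 18 21 11 20 22 10 19 12; return 4

4 5 6 7 8 18 21 11 20 22 10 19 12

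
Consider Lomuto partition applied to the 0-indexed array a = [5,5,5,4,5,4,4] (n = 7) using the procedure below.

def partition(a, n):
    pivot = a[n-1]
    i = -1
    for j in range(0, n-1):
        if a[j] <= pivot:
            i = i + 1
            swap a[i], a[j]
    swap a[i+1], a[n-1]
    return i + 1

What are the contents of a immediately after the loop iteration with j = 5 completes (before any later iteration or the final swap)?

[4,4,5,5,5,5,4]

pivot=4, i=-1
j=0: 5>4, skip
j=1: 5>4, skip
j=2: 5>4, skip
j=3: 4≤4, i=0, swap(0,3) ⇒ [4,5,5,5,5,4,4]
j=4: 5>4, skip
j=5: 4≤4, i=1, swap(1,5) ⇒ [4,4,5,5,5,5,4]
(after j=5) a = [4,4,5,5,5,5,4]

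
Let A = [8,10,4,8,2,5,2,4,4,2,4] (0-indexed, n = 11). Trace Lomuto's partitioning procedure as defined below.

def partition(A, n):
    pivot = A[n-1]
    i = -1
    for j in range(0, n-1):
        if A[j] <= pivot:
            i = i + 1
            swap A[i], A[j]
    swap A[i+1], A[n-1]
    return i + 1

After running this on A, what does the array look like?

pivot=4, i=-1
j=0: 8>4, skip
j=1: 10>4, skip
j=2: 4≤4, i=0, swap(0,2) ⇒ [4,10,8,8,2,5,2,4,4,2,4]
j=3: 8>4, skip
j=4: 2≤4, i=1, swap(1,4) ⇒ [4,2,8,8,10,5,2,4,4,2,4]
j=5: 5>4, skip
j=6: 2≤4, i=2, swap(2,6) ⇒ [4,2,2,8,10,5,8,4,4,2,4]
j=7: 4≤4, i=3, swap(3,7) ⇒ [4,2,2,4,10,5,8,8,4,2,4]
j=8: 4≤4, i=4, swap(4,8) ⇒ [4,2,2,4,4,5,8,8,10,2,4]
j=9: 2≤4, i=5, swap(5,9) ⇒ [4,2,2,4,4,2,8,8,10,5,4]
swap(6,10) ⇒ [4,2,2,4,4,2,4,8,10,5,8]; return 6

[4,2,2,4,4,2,4,8,10,5,8]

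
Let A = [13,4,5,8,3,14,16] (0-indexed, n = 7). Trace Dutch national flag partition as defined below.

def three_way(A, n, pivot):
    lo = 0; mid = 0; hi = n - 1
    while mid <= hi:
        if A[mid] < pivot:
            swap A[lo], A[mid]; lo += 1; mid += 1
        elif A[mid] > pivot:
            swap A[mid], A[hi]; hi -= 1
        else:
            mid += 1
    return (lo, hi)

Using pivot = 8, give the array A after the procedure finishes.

lo=0 mid=0 hi=6
13>8: swap(0,6), hi=5 ⇒ [16,4,5,8,3,14,13]
16>8: swap(0,5), hi=4 ⇒ [14,4,5,8,3,16,13]
14>8: swap(0,4), hi=3 ⇒ [3,4,5,8,14,16,13]
3<8: swap(0,0), lo=1 mid=1 ⇒ [3,4,5,8,14,16,13]
4<8: swap(1,1), lo=2 mid=2 ⇒ [3,4,5,8,14,16,13]
5<8: swap(2,2), lo=3 mid=3 ⇒ [3,4,5,8,14,16,13]
8=8: mid=4
done. lo=3 hi=3; A=[3,4,5,8,14,16,13]

[3,4,5,8,14,16,13]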